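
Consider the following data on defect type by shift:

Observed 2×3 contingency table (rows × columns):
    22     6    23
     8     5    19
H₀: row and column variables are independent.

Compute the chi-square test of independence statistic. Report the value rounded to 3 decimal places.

test statistic = 2.803

Row totals [51, 32], col totals [30, 11, 42], n=83
χ² = (22−18.43)²/18.43 + (6−6.76)²/6.76 + (23−25.81)²/25.81 + (8−11.57)²/11.57 + (5−4.24)²/4.24 + (19−16.19)²/16.19 = 2.8027
df = 2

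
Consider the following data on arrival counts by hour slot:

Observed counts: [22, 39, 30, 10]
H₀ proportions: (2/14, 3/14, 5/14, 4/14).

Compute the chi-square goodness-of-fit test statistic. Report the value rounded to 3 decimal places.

n = 101; E_i = n·p_i = [14.43, 21.64, 36.07, 28.86]
χ² = (22−14.43)²/14.43 + (39−21.64)²/21.64 + (30−36.07)²/36.07 + (10−28.86)²/28.86 = 31.2376
df = 3

test statistic = 31.238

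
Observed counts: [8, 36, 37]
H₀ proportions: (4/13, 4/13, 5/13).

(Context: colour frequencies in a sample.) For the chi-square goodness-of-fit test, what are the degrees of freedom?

df = k − 1 = 3 − 1 = 2

degrees of freedom = 2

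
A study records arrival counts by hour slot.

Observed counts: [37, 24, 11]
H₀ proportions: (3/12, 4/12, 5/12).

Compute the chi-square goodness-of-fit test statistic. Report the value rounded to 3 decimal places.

test statistic = 32.089

n = 72; E_i = n·p_i = [18.00, 24.00, 30.00]
χ² = (37−18.00)²/18.00 + (24−24.00)²/24.00 + (11−30.00)²/30.00 = 32.0889
df = 2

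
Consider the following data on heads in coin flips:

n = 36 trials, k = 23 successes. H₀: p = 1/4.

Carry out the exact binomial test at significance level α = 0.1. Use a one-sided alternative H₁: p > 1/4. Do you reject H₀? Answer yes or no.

Exact binomial: n=36, k=23, p₀=1/4=0.2500
P(X≥23) from Σ C(n,i)·p₀^i·(1−p₀)^(n−i)
p-value (one-sided, H₁ greater) = 0.00000
At α=0.1: p < α → reject H₀

reject H₀: yes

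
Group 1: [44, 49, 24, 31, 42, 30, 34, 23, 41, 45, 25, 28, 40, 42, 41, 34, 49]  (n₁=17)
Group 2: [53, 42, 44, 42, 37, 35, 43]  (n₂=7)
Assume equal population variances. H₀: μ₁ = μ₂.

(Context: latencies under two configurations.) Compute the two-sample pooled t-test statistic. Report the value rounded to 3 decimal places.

x̄₁=36.588, s₁=8.595, n₁=17
x̄₂=42.286, s₂=5.765, n₂=7
s_p² = [16·8.595² + 6·5.765²]/22 = 62.7976
SE = √(s_p²·(1/17+1/7)) = 3.5588
t = (36.588−42.286)/3.5588 = -1.6010
df = 22

test statistic = -1.601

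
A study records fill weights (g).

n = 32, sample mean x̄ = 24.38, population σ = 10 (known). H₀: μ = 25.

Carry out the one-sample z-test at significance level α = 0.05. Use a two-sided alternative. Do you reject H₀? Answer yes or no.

reject H₀: no

SE = σ/√n = 10/√32 = 1.7678
z = (x̄−μ₀)/SE = (24.38−25)/1.7678 = -0.3507
p-value (two-sided) = 0.72579
At α=0.05: p ≥ α → fail to reject H₀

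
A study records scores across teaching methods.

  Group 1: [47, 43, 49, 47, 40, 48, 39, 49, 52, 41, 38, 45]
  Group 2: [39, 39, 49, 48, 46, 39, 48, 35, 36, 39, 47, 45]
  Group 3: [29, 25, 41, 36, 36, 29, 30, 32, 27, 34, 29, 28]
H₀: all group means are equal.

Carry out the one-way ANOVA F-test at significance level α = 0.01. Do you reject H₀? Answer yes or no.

Group means [44.83, 42.50, 31.33], grand mean 39.556
SSB = Σnᵢ(x̄ᵢ−x̄)² = 1249.556; SSW = ΣΣ(x−x̄ᵢ)² = 749.333
MSB = 1249.556/2 = 624.7778; MSW = 749.333/33 = 22.7071
F = MSB/MSW = 27.5147
df = (2, 33)
p-value (upper-tail) = 0.00000
At α=0.01: p < α → reject H₀

reject H₀: yes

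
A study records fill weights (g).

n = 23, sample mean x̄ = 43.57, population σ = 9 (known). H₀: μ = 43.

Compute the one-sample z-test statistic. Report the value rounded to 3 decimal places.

test statistic = 0.304

SE = σ/√n = 9/√23 = 1.8766
z = (x̄−μ₀)/SE = (43.57−43)/1.8766 = 0.3037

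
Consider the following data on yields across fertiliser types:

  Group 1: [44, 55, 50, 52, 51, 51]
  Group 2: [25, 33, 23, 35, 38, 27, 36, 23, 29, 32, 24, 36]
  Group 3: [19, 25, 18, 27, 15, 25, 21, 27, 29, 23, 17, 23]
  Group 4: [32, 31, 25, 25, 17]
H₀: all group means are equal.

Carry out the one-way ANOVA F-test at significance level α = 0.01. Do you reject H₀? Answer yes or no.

reject H₀: yes

Group means [50.50, 30.08, 22.42, 26.00], grand mean 30.371
SSB = Σnᵢ(x̄ᵢ−x̄)² = 3286.838; SSW = ΣΣ(x−x̄ᵢ)² = 769.333
MSB = 3286.838/3 = 1095.6127; MSW = 769.333/31 = 24.8172
F = MSB/MSW = 44.1473
df = (3, 31)
p-value (upper-tail) = 0.00000
At α=0.01: p < α → reject H₀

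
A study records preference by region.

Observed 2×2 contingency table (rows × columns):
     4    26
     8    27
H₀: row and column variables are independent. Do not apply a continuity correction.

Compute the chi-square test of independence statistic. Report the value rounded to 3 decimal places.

test statistic = 0.973

Row totals [30, 35], col totals [12, 53], n=65
χ² = (4−5.54)²/5.54 + (26−24.46)²/24.46 + (8−6.46)²/6.46 + (27−28.54)²/28.54 = 0.9733
df = 1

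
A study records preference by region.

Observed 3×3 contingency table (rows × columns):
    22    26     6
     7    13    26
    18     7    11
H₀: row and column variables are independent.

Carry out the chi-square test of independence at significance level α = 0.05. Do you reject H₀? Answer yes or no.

reject H₀: yes

Row totals [54, 46, 36], col totals [47, 46, 43], n=136
χ² = (22−18.66)²/18.66 + (26−18.26)²/18.26 + (6−17.07)²/17.07 + (7−15.90)²/15.90 + (13−15.56)²/15.56 + (26−14.54)²/14.54 + (18−12.44)²/12.44 + (7−12.18)²/12.18 + (11−11.38)²/11.38 = 30.1760
df = 4
p-value (upper-tail) = 0.00000
At α=0.05: p < α → reject H₀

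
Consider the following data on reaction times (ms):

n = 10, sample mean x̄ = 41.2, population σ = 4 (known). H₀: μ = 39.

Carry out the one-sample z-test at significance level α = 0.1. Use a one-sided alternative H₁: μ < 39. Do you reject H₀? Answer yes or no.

SE = σ/√n = 4/√10 = 1.2649
z = (x̄−μ₀)/SE = (41.2−39)/1.2649 = 1.7393
p-value (one-sided, H₁ less) = 0.95900
At α=0.1: p ≥ α → fail to reject H₀

reject H₀: no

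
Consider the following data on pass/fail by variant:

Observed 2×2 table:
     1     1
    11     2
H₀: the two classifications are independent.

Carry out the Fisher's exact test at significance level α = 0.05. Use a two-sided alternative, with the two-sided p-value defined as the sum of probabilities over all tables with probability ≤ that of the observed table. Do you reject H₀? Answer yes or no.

reject H₀: no

Margins: r₁=2, r₂=13, c₁=12, c₂=3, n=15
p_obs = C(2,1)·C(13,11)/C(15,12); sum pmf over tables with pmf ≤ p_obs
p-value (two-sided) = 0.37143
At α=0.05: p ≥ α → fail to reject H₀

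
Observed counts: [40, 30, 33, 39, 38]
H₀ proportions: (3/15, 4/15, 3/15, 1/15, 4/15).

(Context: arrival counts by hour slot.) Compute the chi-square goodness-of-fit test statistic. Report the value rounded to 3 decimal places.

test statistic = 70.278

n = 180; E_i = n·p_i = [36.00, 48.00, 36.00, 12.00, 48.00]
χ² = (40−36.00)²/36.00 + (30−48.00)²/48.00 + (33−36.00)²/36.00 + (39−12.00)²/12.00 + (38−48.00)²/48.00 = 70.2778
df = 4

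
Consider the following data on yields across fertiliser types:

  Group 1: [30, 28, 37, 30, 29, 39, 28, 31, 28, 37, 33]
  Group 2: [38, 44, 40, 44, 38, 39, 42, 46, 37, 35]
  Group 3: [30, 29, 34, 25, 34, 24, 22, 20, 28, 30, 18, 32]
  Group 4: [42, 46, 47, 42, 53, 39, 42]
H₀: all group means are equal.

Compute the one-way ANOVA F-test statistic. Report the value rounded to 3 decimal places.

test statistic = 29.014

Group means [31.82, 40.30, 27.17, 44.43], grand mean 34.750
SSB = Σnᵢ(x̄ᵢ−x̄)² = 1748.383; SSW = ΣΣ(x−x̄ᵢ)² = 723.117
MSB = 1748.383/3 = 582.7942; MSW = 723.117/36 = 20.0866
F = MSB/MSW = 29.0141
df = (3, 36)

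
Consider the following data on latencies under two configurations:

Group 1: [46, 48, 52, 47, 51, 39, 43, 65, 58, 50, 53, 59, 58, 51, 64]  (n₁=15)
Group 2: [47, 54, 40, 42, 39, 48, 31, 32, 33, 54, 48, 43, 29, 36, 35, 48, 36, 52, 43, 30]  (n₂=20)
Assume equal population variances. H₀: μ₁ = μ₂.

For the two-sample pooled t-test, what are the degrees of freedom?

df = n₁ + n₂ − 2 = 15 + 20 − 2 = 33

degrees of freedom = 33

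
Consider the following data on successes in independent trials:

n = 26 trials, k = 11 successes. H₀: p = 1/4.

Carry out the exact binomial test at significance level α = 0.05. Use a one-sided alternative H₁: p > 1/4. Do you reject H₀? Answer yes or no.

reject H₀: yes

Exact binomial: n=26, k=11, p₀=1/4=0.2500
P(X≥11) from Σ C(n,i)·p₀^i·(1−p₀)^(n−i)
p-value (one-sided, H₁ greater) = 0.04008
At α=0.05: p < α → reject H₀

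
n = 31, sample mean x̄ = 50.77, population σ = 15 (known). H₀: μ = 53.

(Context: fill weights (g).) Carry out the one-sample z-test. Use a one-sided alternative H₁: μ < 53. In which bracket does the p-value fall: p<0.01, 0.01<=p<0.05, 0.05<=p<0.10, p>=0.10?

p-value bracket: p>=0.10

SE = σ/√n = 15/√31 = 2.6941
z = (x̄−μ₀)/SE = (50.77−53)/2.6941 = -0.8277
p-value (one-sided, H₁ less) = 0.20391
→ bracket: p>=0.10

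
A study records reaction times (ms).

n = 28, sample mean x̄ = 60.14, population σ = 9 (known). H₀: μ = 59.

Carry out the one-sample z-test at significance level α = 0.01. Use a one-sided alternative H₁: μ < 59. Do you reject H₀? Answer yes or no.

SE = σ/√n = 9/√28 = 1.7008
z = (x̄−μ₀)/SE = (60.14−59)/1.7008 = 0.6703
p-value (one-sided, H₁ less) = 0.74865
At α=0.01: p ≥ α → fail to reject H₀

reject H₀: no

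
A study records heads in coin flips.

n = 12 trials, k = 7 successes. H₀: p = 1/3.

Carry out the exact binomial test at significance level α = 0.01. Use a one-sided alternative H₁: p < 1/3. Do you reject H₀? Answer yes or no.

reject H₀: no

Exact binomial: n=12, k=7, p₀=1/3=0.3333
P(X≤7) from Σ C(n,i)·p₀^i·(1−p₀)^(n−i)
p-value (one-sided, H₁ less) = 0.98124
At α=0.01: p ≥ α → fail to reject H₀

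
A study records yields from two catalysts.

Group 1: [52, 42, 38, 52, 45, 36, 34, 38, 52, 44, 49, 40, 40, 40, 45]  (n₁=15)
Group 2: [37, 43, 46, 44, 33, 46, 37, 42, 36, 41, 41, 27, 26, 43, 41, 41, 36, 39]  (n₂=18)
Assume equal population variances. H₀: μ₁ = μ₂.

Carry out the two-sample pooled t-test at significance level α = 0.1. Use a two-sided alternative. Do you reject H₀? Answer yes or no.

x̄₁=43.133, s₁=5.951, n₁=15
x̄₂=38.833, s₂=5.711, n₂=18
s_p² = [14·5.951² + 17·5.711²]/31 = 33.8785
SE = √(s_p²·(1/15+1/18)) = 2.0349
t = (43.133−38.833)/2.0349 = 2.1132
df = 31
p-value (two-sided) = 0.04274
At α=0.1: p < α → reject H₀

reject H₀: yes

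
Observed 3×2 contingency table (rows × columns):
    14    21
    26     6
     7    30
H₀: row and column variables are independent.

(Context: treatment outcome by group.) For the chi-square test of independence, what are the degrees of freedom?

df = (r−1)(c−1) = (3−1)·(2−1) = 2

degrees of freedom = 2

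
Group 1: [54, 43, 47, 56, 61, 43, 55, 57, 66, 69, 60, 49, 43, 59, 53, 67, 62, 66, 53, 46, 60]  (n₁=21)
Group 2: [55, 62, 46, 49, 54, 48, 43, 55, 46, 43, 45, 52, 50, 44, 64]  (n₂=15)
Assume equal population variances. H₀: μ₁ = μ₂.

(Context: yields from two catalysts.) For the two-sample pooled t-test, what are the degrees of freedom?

df = n₁ + n₂ − 2 = 21 + 15 − 2 = 34

degrees of freedom = 34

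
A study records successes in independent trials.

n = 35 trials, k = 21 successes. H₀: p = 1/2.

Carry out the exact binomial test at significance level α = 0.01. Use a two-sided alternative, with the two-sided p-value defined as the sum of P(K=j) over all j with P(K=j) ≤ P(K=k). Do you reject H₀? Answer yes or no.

Exact binomial: n=35, k=21, p₀=1/2=0.5000
P(X=j) = C(n,j)·p₀^j·(1−p₀)^(n−j); p = Σ P(X=j) over j with P(X=j) ≤ P(X=21)
p-value (two-sided) = 0.31050
At α=0.01: p ≥ α → fail to reject H₀

reject H₀: no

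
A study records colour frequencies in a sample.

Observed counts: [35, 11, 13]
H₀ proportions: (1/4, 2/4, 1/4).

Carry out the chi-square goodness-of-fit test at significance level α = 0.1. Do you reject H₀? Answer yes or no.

n = 59; E_i = n·p_i = [14.75, 29.50, 14.75]
χ² = (35−14.75)²/14.75 + (11−29.50)²/29.50 + (13−14.75)²/14.75 = 39.6102
df = 2
p-value (upper-tail) = 0.00000
At α=0.1: p < α → reject H₀

reject H₀: yes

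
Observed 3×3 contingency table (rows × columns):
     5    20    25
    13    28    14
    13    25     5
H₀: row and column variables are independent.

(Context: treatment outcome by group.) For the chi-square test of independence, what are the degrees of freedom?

degrees of freedom = 4

df = (r−1)(c−1) = (3−1)·(3−1) = 4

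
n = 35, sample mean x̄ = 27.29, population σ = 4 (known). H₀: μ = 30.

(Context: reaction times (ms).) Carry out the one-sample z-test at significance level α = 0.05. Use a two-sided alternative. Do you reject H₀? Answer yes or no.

reject H₀: yes

SE = σ/√n = 4/√35 = 0.6761
z = (x̄−μ₀)/SE = (27.29−30)/0.6761 = -4.0081
p-value (two-sided) = 0.00006
At α=0.05: p < α → reject H₀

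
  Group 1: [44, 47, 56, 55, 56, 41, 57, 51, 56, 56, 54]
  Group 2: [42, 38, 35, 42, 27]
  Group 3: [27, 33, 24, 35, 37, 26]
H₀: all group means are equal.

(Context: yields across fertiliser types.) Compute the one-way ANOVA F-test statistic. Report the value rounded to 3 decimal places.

test statistic = 32.054

Group means [52.09, 36.80, 30.33], grand mean 42.682
SSB = Σnᵢ(x̄ᵢ−x̄)² = 2061.730; SSW = ΣΣ(x−x̄ᵢ)² = 611.042
MSB = 2061.730/2 = 1030.8652; MSW = 611.042/19 = 32.1601
F = MSB/MSW = 32.0541
df = (2, 19)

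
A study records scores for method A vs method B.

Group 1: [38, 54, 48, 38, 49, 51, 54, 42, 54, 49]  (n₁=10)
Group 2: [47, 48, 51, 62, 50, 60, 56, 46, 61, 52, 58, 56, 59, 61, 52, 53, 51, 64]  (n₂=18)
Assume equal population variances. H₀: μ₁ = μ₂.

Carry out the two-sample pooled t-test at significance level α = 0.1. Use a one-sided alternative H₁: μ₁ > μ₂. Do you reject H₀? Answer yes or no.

x̄₁=47.700, s₁=6.273, n₁=10
x̄₂=54.833, s₂=5.565, n₂=18
s_p² = [9·6.273² + 17·5.565²]/26 = 33.8692
SE = √(s_p²·(1/10+1/18)) = 2.2953
t = (47.700−54.833)/2.2953 = -3.1078
df = 26
p-value (one-sided, H₁ greater) = 0.99774
At α=0.1: p ≥ α → fail to reject H₀

reject H₀: no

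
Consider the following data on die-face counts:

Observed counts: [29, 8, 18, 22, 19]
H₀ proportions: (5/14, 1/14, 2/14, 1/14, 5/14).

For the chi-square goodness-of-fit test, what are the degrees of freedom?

df = k − 1 = 5 − 1 = 4

degrees of freedom = 4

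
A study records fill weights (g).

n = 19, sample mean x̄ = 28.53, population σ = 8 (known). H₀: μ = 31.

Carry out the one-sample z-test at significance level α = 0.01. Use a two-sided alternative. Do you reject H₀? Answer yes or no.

SE = σ/√n = 8/√19 = 1.8353
z = (x̄−μ₀)/SE = (28.53−31)/1.8353 = -1.3458
p-value (two-sided) = 0.17836
At α=0.01: p ≥ α → fail to reject H₀

reject H₀: no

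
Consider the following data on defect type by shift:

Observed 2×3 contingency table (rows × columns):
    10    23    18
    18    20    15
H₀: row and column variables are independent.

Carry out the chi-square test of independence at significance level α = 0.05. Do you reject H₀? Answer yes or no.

Row totals [51, 53], col totals [28, 43, 33], n=104
χ² = (10−13.73)²/13.73 + (23−21.09)²/21.09 + (18−16.18)²/16.18 + (18−14.27)²/14.27 + (20−21.91)²/21.91 + (15−16.82)²/16.82 = 2.7303
df = 2
p-value (upper-tail) = 0.25534
At α=0.05: p ≥ α → fail to reject H₀

reject H₀: no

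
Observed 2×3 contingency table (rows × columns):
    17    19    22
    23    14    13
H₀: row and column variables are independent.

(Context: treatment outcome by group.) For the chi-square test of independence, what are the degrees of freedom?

degrees of freedom = 2

df = (r−1)(c−1) = (2−1)·(3−1) = 2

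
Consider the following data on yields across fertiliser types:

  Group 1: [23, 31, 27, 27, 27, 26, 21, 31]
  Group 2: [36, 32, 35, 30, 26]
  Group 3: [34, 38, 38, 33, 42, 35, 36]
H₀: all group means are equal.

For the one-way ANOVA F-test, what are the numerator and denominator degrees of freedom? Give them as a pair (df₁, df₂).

degrees of freedom = [2, 17]

k = 3 groups, N = 20 total
df = (k−1, N−k) = (3−1, 20−3) = (2, 17)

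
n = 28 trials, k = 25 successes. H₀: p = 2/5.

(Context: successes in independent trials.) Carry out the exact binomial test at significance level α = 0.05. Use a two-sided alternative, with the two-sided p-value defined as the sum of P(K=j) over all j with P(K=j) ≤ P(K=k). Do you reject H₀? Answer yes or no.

reject H₀: yes

Exact binomial: n=28, k=25, p₀=2/5=0.4000
P(X=j) = C(n,j)·p₀^j·(1−p₀)^(n−j); p = Σ P(X=j) over j with P(X=j) ≤ P(X=25)
p-value (two-sided) = 0.00000
At α=0.05: p < α → reject H₀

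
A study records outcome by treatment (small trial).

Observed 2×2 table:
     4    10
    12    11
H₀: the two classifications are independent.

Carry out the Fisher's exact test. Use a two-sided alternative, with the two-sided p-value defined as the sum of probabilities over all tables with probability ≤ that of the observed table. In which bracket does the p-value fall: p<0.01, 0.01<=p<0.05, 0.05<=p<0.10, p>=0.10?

p-value bracket: p>=0.10

Margins: r₁=14, r₂=23, c₁=16, c₂=21, n=37
p_obs = C(14,4)·C(23,12)/C(37,16); sum pmf over tables with pmf ≤ p_obs
p-value (two-sided) = 0.19077
→ bracket: p>=0.10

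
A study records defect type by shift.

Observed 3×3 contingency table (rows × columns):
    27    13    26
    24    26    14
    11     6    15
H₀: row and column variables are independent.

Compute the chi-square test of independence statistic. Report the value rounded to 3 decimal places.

Row totals [66, 64, 32], col totals [62, 45, 55], n=162
χ² = (27−25.26)²/25.26 + (13−18.33)²/18.33 + (26−22.41)²/22.41 + (24−24.49)²/24.49 + (26−17.78)²/17.78 + (14−21.73)²/21.73 + (11−12.25)²/12.25 + (6−8.89)²/8.89 + (15−10.86)²/10.86 = 11.4493
df = 4

test statistic = 11.449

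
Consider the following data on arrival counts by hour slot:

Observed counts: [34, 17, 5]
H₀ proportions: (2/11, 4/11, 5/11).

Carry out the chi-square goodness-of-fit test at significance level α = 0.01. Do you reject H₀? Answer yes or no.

reject H₀: yes

n = 56; E_i = n·p_i = [10.18, 20.36, 25.45]
χ² = (34−10.18)²/10.18 + (17−20.36)²/20.36 + (5−25.45)²/25.45 = 72.7098
df = 2
p-value (upper-tail) = 0.00000
At α=0.01: p < α → reject H₀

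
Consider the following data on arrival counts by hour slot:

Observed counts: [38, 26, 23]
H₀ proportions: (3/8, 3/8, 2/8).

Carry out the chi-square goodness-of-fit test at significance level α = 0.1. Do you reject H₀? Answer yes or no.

reject H₀: no

n = 87; E_i = n·p_i = [32.62, 32.62, 21.75]
χ² = (38−32.62)²/32.62 + (26−32.62)²/32.62 + (23−21.75)²/21.75 = 2.3027
df = 2
p-value (upper-tail) = 0.31621
At α=0.1: p ≥ α → fail to reject H₀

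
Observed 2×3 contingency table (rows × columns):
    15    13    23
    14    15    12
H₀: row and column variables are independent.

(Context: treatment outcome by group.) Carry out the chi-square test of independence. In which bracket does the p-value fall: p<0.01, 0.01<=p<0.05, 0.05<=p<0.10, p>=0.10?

Row totals [51, 41], col totals [29, 28, 35], n=92
χ² = (15−16.08)²/16.08 + (13−15.52)²/15.52 + (23−19.40)²/19.40 + (14−12.92)²/12.92 + (15−12.48)²/12.48 + (12−15.60)²/15.60 = 2.5780
df = 2
p-value (upper-tail) = 0.27555
→ bracket: p>=0.10

p-value bracket: p>=0.10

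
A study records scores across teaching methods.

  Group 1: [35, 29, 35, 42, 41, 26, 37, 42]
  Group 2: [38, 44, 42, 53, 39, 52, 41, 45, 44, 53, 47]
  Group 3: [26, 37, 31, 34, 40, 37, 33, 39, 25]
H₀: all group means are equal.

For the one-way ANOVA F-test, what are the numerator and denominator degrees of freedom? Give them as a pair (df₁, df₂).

k = 3 groups, N = 28 total
df = (k−1, N−k) = (3−1, 28−3) = (2, 25)

degrees of freedom = [2, 25]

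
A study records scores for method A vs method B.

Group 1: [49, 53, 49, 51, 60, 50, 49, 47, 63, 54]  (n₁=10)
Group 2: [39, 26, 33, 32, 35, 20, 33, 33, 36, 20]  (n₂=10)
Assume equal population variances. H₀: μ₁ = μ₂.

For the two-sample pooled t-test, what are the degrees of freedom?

degrees of freedom = 18

df = n₁ + n₂ − 2 = 10 + 10 − 2 = 18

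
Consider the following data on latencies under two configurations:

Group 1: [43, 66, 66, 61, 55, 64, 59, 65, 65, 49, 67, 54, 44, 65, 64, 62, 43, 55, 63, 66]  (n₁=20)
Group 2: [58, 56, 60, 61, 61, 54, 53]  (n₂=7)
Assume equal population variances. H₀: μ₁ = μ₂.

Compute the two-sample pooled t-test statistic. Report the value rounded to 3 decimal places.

x̄₁=58.800, s₁=8.244, n₁=20
x̄₂=57.571, s₂=3.309, n₂=7
s_p² = [19·8.244² + 6·3.309²]/25 = 54.2766
SE = √(s_p²·(1/20+1/7)) = 3.2354
t = (58.800−57.571)/3.2354 = 0.3797
df = 25

test statistic = 0.380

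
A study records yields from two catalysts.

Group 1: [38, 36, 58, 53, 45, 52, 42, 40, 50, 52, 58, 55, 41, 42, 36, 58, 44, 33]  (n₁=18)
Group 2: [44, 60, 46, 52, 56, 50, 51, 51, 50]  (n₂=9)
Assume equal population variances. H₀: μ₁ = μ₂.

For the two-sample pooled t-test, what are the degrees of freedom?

degrees of freedom = 25

df = n₁ + n₂ − 2 = 18 + 9 − 2 = 25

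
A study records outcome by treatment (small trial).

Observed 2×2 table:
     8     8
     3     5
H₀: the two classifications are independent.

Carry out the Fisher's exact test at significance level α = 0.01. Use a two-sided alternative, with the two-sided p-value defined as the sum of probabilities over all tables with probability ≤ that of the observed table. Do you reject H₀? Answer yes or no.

reject H₀: no

Margins: r₁=16, r₂=8, c₁=11, c₂=13, n=24
p_obs = C(16,8)·C(8,3)/C(24,11); sum pmf over tables with pmf ≤ p_obs
p-value (two-sided) = 0.67919
At α=0.01: p ≥ α → fail to reject H₀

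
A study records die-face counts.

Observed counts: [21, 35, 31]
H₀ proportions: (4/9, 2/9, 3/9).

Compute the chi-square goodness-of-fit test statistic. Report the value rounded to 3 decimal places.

test statistic = 20.905

n = 87; E_i = n·p_i = [38.67, 19.33, 29.00]
χ² = (21−38.67)²/38.67 + (35−19.33)²/19.33 + (31−29.00)²/29.00 = 20.9052
df = 2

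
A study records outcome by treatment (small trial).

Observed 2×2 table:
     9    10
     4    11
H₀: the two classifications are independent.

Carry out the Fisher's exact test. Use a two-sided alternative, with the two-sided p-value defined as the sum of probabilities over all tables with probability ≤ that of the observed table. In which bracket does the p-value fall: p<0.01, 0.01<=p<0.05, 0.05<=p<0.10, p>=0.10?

p-value bracket: p>=0.10

Margins: r₁=19, r₂=15, c₁=13, c₂=21, n=34
p_obs = C(19,9)·C(15,4)/C(34,13); sum pmf over tables with pmf ≤ p_obs
p-value (two-sided) = 0.29551
→ bracket: p>=0.10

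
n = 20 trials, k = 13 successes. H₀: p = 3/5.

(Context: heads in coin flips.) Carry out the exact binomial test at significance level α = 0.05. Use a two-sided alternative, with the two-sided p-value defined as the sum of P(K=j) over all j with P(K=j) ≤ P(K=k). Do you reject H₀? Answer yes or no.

reject H₀: no

Exact binomial: n=20, k=13, p₀=3/5=0.6000
P(X=j) = C(n,j)·p₀^j·(1−p₀)^(n−j); p = Σ P(X=j) over j with P(X=j) ≤ P(X=13)
p-value (two-sided) = 0.82029
At α=0.05: p ≥ α → fail to reject H₀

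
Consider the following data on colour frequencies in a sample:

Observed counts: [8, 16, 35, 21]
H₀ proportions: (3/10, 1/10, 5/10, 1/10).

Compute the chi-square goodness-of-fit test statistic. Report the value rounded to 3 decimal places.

n = 80; E_i = n·p_i = [24.00, 8.00, 40.00, 8.00]
χ² = (8−24.00)²/24.00 + (16−8.00)²/8.00 + (35−40.00)²/40.00 + (21−8.00)²/8.00 = 40.4167
df = 3

test statistic = 40.417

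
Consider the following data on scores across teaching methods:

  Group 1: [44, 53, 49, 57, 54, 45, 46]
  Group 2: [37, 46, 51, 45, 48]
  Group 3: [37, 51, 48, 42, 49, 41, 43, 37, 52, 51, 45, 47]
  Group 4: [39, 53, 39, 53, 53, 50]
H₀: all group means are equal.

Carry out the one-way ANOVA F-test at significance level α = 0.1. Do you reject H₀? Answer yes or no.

reject H₀: no

Group means [49.71, 45.40, 45.25, 47.83], grand mean 46.833
SSB = Σnᵢ(x̄ᵢ−x̄)² = 104.455; SSW = ΣΣ(x−x̄ᵢ)² = 807.712
MSB = 104.455/3 = 34.8183; MSW = 807.712/26 = 31.0658
F = MSB/MSW = 1.1208
df = (3, 26)
p-value (upper-tail) = 0.35875
At α=0.1: p ≥ α → fail to reject H₀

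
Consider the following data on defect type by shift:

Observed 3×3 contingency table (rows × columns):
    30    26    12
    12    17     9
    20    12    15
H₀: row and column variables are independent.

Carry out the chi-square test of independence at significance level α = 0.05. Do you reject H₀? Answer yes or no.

reject H₀: no

Row totals [68, 38, 47], col totals [62, 55, 36], n=153
χ² = (30−27.56)²/27.56 + (26−24.44)²/24.44 + (12−16.00)²/16.00 + (12−15.40)²/15.40 + (17−13.66)²/13.66 + (9−8.94)²/8.94 + (20−19.05)²/19.05 + (12−16.90)²/16.90 + (15−11.06)²/11.06 = 5.7538
df = 4
p-value (upper-tail) = 0.21831
At α=0.05: p ≥ α → fail to reject H₀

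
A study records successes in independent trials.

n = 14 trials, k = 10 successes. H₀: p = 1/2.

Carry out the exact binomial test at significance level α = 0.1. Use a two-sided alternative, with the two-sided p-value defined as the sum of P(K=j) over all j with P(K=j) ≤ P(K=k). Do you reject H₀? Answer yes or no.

Exact binomial: n=14, k=10, p₀=1/2=0.5000
P(X=j) = C(n,j)·p₀^j·(1−p₀)^(n−j); p = Σ P(X=j) over j with P(X=j) ≤ P(X=10)
p-value (two-sided) = 0.17957
At α=0.1: p ≥ α → fail to reject H₀

reject H₀: no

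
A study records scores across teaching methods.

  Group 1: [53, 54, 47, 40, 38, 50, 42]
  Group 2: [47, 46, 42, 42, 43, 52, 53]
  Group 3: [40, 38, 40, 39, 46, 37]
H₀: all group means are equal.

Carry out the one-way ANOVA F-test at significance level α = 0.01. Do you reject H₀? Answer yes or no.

reject H₀: no

Group means [46.29, 46.43, 40.00], grand mean 44.450
SSB = Σnᵢ(x̄ᵢ−x̄)² = 169.807; SSW = ΣΣ(x−x̄ᵢ)² = 421.143
MSB = 169.807/2 = 84.9036; MSW = 421.143/17 = 24.7731
F = MSB/MSW = 3.4272
df = (2, 17)
p-value (upper-tail) = 0.05617
At α=0.01: p ≥ α → fail to reject H₀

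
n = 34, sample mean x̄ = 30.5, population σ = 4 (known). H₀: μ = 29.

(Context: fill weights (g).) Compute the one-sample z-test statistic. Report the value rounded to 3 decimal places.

SE = σ/√n = 4/√34 = 0.6860
z = (x̄−μ₀)/SE = (30.5−29)/0.6860 = 2.1866

test statistic = 2.187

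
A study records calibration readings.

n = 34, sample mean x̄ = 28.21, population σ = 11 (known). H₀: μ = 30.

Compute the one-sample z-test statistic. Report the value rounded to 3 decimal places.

test statistic = -0.949

SE = σ/√n = 11/√34 = 1.8865
z = (x̄−μ₀)/SE = (28.21−30)/1.8865 = -0.9489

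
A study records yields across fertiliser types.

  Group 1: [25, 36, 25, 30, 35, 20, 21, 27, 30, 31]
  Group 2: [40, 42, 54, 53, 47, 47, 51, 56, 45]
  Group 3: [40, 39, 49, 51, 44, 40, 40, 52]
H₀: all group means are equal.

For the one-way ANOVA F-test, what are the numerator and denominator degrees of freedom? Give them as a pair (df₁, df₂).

k = 3 groups, N = 27 total
df = (k−1, N−k) = (3−1, 27−3) = (2, 24)

degrees of freedom = [2, 24]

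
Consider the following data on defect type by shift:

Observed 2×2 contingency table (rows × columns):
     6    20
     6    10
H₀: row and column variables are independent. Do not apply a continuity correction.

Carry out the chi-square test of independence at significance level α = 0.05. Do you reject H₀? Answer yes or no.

Row totals [26, 16], col totals [12, 30], n=42
χ² = (6−7.43)²/7.43 + (20−18.57)²/18.57 + (6−4.57)²/4.57 + (10−11.43)²/11.43 = 1.0096
df = 1
p-value (upper-tail) = 0.31499
At α=0.05: p ≥ α → fail to reject H₀

reject H₀: no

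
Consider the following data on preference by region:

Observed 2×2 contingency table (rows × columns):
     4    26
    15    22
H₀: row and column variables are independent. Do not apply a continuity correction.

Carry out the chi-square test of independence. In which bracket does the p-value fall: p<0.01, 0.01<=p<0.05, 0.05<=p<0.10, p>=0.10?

p-value bracket: 0.01<=p<0.05

Row totals [30, 37], col totals [19, 48], n=67
χ² = (4−8.51)²/8.51 + (26−21.49)²/21.49 + (15−10.49)²/10.49 + (22−26.51)²/26.51 = 6.0363
df = 1
p-value (upper-tail) = 0.01401
→ bracket: 0.01<=p<0.05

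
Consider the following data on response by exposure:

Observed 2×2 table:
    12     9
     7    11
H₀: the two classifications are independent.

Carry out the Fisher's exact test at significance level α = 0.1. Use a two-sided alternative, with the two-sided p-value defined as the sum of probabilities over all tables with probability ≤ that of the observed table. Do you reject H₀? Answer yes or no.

reject H₀: no

Margins: r₁=21, r₂=18, c₁=19, c₂=20, n=39
p_obs = C(21,12)·C(18,7)/C(39,19); sum pmf over tables with pmf ≤ p_obs
p-value (two-sided) = 0.34064
At α=0.1: p ≥ α → fail to reject H₀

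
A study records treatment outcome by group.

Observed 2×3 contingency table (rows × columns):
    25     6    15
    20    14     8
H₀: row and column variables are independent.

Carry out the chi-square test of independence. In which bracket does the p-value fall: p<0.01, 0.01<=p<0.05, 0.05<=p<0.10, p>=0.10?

p-value bracket: 0.05<=p<0.10

Row totals [46, 42], col totals [45, 20, 23], n=88
χ² = (25−23.52)²/23.52 + (6−10.45)²/10.45 + (15−12.02)²/12.02 + (20−21.48)²/21.48 + (14−9.55)²/9.55 + (8−10.98)²/10.98 = 5.7160
df = 2
p-value (upper-tail) = 0.05738
→ bracket: 0.05<=p<0.10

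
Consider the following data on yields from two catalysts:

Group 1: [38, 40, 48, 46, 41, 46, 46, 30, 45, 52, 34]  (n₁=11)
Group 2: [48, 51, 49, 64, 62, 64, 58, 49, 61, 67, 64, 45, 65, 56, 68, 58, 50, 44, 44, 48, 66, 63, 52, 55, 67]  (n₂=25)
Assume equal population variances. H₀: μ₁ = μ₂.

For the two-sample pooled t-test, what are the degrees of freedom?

df = n₁ + n₂ − 2 = 11 + 25 − 2 = 34

degrees of freedom = 34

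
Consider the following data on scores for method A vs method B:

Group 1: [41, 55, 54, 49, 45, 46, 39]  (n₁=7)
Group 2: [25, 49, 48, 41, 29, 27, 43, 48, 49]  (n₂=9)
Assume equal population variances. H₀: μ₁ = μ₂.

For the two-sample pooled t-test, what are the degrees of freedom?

degrees of freedom = 14

df = n₁ + n₂ − 2 = 7 + 9 − 2 = 14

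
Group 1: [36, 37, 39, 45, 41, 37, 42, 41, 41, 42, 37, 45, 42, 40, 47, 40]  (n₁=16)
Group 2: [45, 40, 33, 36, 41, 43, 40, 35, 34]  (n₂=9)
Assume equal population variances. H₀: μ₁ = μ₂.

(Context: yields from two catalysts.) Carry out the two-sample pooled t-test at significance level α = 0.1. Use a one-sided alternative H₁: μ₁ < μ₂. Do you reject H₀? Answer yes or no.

reject H₀: no

x̄₁=40.750, s₁=3.152, n₁=16
x̄₂=38.556, s₂=4.216, n₂=9
s_p² = [15·3.152² + 8·4.216²]/23 = 12.6618
SE = √(s_p²·(1/16+1/9)) = 1.4826
t = (40.750−38.556)/1.4826 = 1.4801
df = 23
p-value (one-sided, H₁ less) = 0.92379
At α=0.1: p ≥ α → fail to reject H₀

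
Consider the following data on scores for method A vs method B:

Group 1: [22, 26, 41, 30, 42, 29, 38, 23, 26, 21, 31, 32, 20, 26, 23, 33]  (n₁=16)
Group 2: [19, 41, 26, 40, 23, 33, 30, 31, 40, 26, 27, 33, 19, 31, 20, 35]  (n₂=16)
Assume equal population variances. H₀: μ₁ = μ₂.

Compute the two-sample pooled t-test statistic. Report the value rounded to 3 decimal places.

x̄₁=28.938, s₁=6.913, n₁=16
x̄₂=29.625, s₂=7.284, n₂=16
s_p² = [15·6.913² + 15·7.284²]/30 = 50.4229
SE = √(s_p²·(1/16+1/16)) = 2.5106
t = (28.938−29.625)/2.5106 = -0.2738
df = 30

test statistic = -0.274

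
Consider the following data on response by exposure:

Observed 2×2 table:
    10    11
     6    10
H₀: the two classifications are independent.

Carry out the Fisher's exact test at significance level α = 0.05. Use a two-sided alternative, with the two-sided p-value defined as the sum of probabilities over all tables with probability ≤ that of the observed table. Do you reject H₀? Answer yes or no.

reject H₀: no

Margins: r₁=21, r₂=16, c₁=16, c₂=21, n=37
p_obs = C(21,10)·C(16,6)/C(37,16); sum pmf over tables with pmf ≤ p_obs
p-value (two-sided) = 0.73885
At α=0.05: p ≥ α → fail to reject H₀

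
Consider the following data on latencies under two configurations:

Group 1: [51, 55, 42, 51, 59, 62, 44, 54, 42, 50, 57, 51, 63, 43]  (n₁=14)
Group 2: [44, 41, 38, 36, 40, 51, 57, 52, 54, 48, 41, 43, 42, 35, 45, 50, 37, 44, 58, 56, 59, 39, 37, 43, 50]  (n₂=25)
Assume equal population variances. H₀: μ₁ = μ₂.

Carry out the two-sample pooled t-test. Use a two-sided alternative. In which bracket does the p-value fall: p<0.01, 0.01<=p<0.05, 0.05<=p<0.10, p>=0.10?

x̄₁=51.714, s₁=7.119, n₁=14
x̄₂=45.600, s₂=7.405, n₂=25
s_p² = [13·7.119² + 24·7.405²]/37 = 53.3745
SE = √(s_p²·(1/14+1/25)) = 2.4387
t = (51.714−45.600)/2.4387 = 2.5072
df = 37
p-value (two-sided) = 0.01669
→ bracket: 0.01<=p<0.05

p-value bracket: 0.01<=p<0.05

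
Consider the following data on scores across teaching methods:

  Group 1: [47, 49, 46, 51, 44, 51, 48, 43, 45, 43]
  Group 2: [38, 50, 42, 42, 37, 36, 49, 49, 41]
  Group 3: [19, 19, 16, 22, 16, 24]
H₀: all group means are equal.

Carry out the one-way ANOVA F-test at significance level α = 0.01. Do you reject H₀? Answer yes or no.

reject H₀: yes

Group means [46.70, 42.67, 19.33], grand mean 38.680
SSB = Σnᵢ(x̄ᵢ−x̄)² = 3032.007; SSW = ΣΣ(x−x̄ᵢ)² = 369.433
MSB = 3032.007/2 = 1516.0033; MSW = 369.433/22 = 16.7924
F = MSB/MSW = 90.2790
df = (2, 22)
p-value (upper-tail) = 0.00000
At α=0.01: p < α → reject H₀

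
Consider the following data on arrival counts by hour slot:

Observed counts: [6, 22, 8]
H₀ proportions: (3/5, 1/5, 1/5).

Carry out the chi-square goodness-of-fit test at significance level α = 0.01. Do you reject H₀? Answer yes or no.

n = 36; E_i = n·p_i = [21.60, 7.20, 7.20]
χ² = (6−21.60)²/21.60 + (22−7.20)²/7.20 + (8−7.20)²/7.20 = 41.7778
df = 2
p-value (upper-tail) = 0.00000
At α=0.01: p < α → reject H₀

reject H₀: yes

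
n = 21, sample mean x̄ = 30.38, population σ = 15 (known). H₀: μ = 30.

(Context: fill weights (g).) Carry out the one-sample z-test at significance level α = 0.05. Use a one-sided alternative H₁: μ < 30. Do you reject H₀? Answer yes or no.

SE = σ/√n = 15/√21 = 3.2733
z = (x̄−μ₀)/SE = (30.38−30)/3.2733 = 0.1161
p-value (one-sided, H₁ less) = 0.54621
At α=0.05: p ≥ α → fail to reject H₀

reject H₀: no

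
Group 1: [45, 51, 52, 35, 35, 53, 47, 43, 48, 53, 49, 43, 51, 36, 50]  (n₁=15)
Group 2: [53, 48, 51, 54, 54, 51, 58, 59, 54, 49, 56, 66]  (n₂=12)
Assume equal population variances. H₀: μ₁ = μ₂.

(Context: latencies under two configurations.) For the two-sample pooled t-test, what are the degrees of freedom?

degrees of freedom = 25

df = n₁ + n₂ − 2 = 15 + 12 − 2 = 25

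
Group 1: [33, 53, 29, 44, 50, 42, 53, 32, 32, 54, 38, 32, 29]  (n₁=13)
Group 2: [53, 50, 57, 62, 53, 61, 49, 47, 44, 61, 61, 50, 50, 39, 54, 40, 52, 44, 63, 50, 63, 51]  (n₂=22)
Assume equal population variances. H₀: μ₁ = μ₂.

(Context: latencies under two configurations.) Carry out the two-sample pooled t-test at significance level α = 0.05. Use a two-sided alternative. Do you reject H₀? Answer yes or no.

reject H₀: yes

x̄₁=40.077, s₁=9.751, n₁=13
x̄₂=52.455, s₂=7.249, n₂=22
s_p² = [12·9.751² + 21·7.249²]/33 = 68.0114
SE = √(s_p²·(1/13+1/22)) = 2.8850
t = (40.077−52.455)/2.8850 = -4.2904
df = 33
p-value (two-sided) = 0.00015
At α=0.05: p < α → reject H₀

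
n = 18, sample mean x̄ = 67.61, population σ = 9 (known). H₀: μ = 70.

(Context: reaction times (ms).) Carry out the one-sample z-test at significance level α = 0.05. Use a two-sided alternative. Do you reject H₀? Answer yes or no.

SE = σ/√n = 9/√18 = 2.1213
z = (x̄−μ₀)/SE = (67.61−70)/2.1213 = -1.1267
p-value (two-sided) = 0.25989
At α=0.05: p ≥ α → fail to reject H₀

reject H₀: no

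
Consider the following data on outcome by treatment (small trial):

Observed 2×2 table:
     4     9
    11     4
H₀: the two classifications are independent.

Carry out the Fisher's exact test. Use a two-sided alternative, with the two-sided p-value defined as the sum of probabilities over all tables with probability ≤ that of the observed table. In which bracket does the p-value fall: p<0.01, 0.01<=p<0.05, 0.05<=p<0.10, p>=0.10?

Margins: r₁=13, r₂=15, c₁=15, c₂=13, n=28
p_obs = C(13,4)·C(15,11)/C(28,15); sum pmf over tables with pmf ≤ p_obs
p-value (two-sided) = 0.05571
→ bracket: 0.05<=p<0.10

p-value bracket: 0.05<=p<0.10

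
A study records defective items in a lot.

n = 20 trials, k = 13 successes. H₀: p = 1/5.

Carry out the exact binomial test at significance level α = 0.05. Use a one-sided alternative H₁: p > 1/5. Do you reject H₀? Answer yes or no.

Exact binomial: n=20, k=13, p₀=1/5=0.2000
P(X≥13) from Σ C(n,i)·p₀^i·(1−p₀)^(n−i)
p-value (one-sided, H₁ greater) = 0.00002
At α=0.05: p < α → reject H₀

reject H₀: yes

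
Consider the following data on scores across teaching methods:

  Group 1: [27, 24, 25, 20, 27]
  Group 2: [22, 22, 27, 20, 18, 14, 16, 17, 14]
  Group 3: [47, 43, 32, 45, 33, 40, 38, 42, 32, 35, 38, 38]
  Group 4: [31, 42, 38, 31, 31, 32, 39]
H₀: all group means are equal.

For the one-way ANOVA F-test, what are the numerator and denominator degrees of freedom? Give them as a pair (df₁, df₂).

k = 4 groups, N = 33 total
df = (k−1, N−k) = (4−1, 33−4) = (3, 29)

degrees of freedom = [3, 29]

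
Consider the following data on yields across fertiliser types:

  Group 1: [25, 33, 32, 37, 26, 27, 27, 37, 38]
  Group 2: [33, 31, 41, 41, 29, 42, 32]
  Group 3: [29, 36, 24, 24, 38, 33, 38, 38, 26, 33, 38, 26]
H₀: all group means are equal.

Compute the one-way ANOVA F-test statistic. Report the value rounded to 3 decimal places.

test statistic = 1.323

Group means [31.33, 35.57, 31.92], grand mean 32.643
SSB = Σnᵢ(x̄ᵢ−x̄)² = 81.798; SSW = ΣΣ(x−x̄ᵢ)² = 772.631
MSB = 81.798/2 = 40.8988; MSW = 772.631/25 = 30.9052
F = MSB/MSW = 1.3234
df = (2, 25)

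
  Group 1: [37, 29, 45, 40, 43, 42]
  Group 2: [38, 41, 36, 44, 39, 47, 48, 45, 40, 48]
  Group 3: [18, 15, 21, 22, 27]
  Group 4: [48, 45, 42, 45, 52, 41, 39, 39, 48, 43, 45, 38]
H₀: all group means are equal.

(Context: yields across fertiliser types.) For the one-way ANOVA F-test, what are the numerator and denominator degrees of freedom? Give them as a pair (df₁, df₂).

degrees of freedom = [3, 29]

k = 4 groups, N = 33 total
df = (k−1, N−k) = (4−1, 33−4) = (3, 29)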